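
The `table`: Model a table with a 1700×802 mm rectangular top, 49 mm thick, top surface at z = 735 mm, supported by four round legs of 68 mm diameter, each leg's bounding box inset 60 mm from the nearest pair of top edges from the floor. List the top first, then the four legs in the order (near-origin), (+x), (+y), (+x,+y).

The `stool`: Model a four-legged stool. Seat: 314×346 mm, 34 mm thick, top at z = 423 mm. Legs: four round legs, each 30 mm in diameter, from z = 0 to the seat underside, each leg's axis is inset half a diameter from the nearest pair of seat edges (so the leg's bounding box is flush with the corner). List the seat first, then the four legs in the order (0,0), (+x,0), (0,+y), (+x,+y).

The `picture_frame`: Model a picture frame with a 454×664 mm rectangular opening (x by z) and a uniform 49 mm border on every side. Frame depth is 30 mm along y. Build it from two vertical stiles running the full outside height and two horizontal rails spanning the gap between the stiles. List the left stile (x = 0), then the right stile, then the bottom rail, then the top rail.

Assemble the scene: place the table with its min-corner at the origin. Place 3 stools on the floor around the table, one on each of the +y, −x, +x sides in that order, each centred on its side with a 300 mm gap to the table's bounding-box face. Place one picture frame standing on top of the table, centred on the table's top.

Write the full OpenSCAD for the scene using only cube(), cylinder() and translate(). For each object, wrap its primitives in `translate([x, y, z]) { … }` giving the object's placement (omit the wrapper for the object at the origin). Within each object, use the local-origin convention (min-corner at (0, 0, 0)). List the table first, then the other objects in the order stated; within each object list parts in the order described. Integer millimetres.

translate([0, 0, 686]) cube([1700, 802, 49]);
translate([94, 94, 0]) cylinder(h = 686, r = 34);
translate([1606, 94, 0]) cylinder(h = 686, r = 34);
translate([94, 708, 0]) cylinder(h = 686, r = 34);
translate([1606, 708, 0]) cylinder(h = 686, r = 34);
translate([693, 1102, 0]) {
  translate([0, 0, 389]) cube([314, 346, 34]);
  translate([15, 15, 0]) cylinder(h = 389, r = 15);
  translate([299, 15, 0]) cylinder(h = 389, r = 15);
  translate([15, 331, 0]) cylinder(h = 389, r = 15);
  translate([299, 331, 0]) cylinder(h = 389, r = 15);
}
translate([-614, 228, 0]) {
  translate([0, 0, 389]) cube([314, 346, 34]);
  translate([15, 15, 0]) cylinder(h = 389, r = 15);
  translate([299, 15, 0]) cylinder(h = 389, r = 15);
  translate([15, 331, 0]) cylinder(h = 389, r = 15);
  translate([299, 331, 0]) cylinder(h = 389, r = 15);
}
translate([2000, 228, 0]) {
  translate([0, 0, 389]) cube([314, 346, 34]);
  translate([15, 15, 0]) cylinder(h = 389, r = 15);
  translate([299, 15, 0]) cylinder(h = 389, r = 15);
  translate([15, 331, 0]) cylinder(h = 389, r = 15);
  translate([299, 331, 0]) cylinder(h = 389, r = 15);
}
translate([574, 386, 735]) {
  cube([49, 30, 762]);
  translate([503, 0, 0]) cube([49, 30, 762]);
  translate([49, 0, 0]) cube([454, 30, 49]);
  translate([49, 0, 713]) cube([454, 30, 49]);
}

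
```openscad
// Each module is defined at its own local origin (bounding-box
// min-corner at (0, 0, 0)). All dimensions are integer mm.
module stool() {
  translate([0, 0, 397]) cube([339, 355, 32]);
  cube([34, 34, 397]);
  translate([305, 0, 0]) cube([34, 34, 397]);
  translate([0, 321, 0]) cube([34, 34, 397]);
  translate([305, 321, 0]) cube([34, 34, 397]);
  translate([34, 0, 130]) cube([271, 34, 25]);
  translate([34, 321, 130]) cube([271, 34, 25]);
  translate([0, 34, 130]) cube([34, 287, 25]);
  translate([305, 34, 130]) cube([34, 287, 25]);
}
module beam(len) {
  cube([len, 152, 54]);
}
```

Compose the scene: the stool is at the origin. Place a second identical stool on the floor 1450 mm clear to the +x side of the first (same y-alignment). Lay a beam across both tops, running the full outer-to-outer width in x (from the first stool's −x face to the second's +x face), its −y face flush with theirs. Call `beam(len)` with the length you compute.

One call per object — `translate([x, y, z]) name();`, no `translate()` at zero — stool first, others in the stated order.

stool();
translate([1789, 0, 0]) stool();
translate([0, 0, 429]) beam(2128);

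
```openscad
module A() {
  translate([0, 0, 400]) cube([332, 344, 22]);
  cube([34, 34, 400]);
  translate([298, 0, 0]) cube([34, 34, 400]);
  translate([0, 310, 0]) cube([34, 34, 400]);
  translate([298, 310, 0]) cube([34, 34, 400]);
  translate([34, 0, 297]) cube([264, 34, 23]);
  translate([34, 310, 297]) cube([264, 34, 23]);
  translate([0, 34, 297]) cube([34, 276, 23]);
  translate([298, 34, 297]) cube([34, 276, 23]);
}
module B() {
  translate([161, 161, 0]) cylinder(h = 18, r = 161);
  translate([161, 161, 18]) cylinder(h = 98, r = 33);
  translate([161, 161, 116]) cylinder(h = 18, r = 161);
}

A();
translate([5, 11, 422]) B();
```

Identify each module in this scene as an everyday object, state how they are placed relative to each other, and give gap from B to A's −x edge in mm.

The spool's min-x is at 5; the stool's min-x is 0; gap = 5 mm.

A is a stool. B is a spool. The spool is on top of the stool, centred. The gap from the spool to the stool's −x edge is 5 mm.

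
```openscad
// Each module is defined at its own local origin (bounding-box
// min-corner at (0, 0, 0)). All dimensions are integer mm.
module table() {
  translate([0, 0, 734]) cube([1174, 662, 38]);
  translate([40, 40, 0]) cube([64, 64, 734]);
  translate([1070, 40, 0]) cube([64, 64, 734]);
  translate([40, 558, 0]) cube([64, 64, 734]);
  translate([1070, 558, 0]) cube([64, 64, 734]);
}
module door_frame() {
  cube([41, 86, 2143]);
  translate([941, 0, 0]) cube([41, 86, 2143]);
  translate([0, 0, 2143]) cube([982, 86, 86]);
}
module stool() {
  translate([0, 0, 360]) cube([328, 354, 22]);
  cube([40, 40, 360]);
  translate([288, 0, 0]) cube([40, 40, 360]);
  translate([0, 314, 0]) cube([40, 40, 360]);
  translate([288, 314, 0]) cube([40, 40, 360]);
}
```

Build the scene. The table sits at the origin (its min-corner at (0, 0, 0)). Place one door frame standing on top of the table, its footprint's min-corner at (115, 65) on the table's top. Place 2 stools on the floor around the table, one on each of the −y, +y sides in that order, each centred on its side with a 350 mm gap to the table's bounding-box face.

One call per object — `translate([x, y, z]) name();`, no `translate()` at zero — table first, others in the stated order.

table();
translate([115, 65, 772]) door_frame();
translate([423, -704, 0]) stool();
translate([423, 1012, 0]) stool();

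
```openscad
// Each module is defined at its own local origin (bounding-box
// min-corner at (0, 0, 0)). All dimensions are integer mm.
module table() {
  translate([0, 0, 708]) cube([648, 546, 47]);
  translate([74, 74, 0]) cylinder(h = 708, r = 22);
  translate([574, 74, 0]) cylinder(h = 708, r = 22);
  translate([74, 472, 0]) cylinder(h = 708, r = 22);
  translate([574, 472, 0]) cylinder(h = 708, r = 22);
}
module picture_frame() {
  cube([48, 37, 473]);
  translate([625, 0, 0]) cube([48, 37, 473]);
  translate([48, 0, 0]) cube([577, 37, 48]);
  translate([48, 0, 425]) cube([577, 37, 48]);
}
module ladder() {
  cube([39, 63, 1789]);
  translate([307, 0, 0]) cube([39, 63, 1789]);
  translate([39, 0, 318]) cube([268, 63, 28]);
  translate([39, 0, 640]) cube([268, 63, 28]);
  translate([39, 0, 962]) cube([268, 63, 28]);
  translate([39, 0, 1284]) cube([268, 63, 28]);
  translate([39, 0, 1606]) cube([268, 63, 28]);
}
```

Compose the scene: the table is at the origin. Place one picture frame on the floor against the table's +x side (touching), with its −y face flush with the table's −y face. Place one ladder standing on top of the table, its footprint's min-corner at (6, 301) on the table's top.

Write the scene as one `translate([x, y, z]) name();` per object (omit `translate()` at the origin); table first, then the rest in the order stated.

table();
translate([648, 0, 0]) picture_frame();
translate([6, 301, 755]) ladder();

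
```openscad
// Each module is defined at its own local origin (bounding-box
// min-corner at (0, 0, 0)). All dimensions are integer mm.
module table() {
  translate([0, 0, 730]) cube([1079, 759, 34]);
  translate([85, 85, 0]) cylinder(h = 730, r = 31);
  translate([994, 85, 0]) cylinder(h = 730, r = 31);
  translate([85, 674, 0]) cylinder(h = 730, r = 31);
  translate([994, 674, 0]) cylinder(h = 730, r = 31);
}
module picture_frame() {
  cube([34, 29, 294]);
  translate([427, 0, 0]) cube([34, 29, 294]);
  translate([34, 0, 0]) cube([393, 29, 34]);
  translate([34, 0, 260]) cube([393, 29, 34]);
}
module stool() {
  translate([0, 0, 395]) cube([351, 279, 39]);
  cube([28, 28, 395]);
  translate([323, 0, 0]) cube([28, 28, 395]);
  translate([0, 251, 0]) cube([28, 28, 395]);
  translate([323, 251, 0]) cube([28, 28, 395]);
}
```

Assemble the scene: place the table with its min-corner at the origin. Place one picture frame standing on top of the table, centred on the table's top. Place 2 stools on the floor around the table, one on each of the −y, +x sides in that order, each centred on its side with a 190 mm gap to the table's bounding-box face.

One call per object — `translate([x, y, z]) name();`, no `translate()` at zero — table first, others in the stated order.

table();
translate([309, 365, 764]) picture_frame();
translate([364, -469, 0]) stool();
translate([1269, 240, 0]) stool();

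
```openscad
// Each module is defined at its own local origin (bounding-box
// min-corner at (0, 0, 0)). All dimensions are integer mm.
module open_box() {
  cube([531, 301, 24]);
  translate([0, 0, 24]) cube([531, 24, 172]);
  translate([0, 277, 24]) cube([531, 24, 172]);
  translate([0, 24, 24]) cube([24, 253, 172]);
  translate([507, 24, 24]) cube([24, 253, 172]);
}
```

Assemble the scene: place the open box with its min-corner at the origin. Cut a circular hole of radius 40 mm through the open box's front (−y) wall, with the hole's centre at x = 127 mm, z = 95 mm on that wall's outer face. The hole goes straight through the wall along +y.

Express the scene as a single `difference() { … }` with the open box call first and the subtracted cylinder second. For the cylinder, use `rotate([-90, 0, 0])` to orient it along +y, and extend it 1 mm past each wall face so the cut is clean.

difference() {
  open_box();
  translate([127, -1, 95]) rotate([-90, 0, 0]) cylinder(h = 26, r = 40);
}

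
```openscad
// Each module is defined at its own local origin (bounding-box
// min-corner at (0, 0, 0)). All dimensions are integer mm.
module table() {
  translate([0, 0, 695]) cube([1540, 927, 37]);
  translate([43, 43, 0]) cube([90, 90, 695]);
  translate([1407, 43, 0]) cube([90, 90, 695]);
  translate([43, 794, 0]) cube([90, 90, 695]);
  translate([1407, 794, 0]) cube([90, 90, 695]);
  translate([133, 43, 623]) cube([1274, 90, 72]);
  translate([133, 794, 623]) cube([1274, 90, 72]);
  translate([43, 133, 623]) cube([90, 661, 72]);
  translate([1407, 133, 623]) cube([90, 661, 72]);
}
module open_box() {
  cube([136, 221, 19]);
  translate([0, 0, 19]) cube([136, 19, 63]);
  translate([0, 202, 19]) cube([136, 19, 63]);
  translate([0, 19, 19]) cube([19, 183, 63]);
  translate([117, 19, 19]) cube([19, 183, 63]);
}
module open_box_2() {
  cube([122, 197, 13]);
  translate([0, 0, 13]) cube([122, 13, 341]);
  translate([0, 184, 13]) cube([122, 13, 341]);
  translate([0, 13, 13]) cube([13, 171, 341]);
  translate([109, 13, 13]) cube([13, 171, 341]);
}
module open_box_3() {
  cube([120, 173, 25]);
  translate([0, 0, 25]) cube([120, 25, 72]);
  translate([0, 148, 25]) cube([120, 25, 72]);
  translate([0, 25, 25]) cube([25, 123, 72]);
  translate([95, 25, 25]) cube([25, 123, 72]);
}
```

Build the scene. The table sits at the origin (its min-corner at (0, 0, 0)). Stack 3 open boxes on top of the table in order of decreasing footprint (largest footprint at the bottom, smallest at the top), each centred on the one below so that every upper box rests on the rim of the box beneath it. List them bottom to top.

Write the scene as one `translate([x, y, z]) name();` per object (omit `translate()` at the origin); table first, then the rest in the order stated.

table();
translate([702, 353, 732]) open_box();
translate([709, 365, 814]) open_box_2();
translate([710, 377, 1168]) open_box_3();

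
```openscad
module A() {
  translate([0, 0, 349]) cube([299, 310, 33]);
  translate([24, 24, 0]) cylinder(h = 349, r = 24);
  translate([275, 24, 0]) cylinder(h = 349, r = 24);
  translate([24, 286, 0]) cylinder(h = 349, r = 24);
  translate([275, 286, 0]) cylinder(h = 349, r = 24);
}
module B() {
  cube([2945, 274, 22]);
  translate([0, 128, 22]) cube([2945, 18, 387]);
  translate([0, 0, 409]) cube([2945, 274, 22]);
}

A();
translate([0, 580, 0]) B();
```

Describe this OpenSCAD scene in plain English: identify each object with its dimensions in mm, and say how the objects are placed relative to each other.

A is a four-legged stool. The seat is 299×310 mm, 33 mm thick, top at z = 382 mm. It stands on four round legs, each 48 mm in diameter, from z = 0 to the seat underside, each leg's axis is inset half a diameter from the nearest pair of seat edges (so the leg's bounding box is flush with the corner).

B is an I-beam lying along x, 2945 mm long. Overall section height 431 mm. Two flanges 274 mm wide (y) and 22 mm thick, one on the floor and one at the top; a web 18 mm thick runs between them, centred on the flange width.

The I-beam is on the floor beside the stool on its +y side.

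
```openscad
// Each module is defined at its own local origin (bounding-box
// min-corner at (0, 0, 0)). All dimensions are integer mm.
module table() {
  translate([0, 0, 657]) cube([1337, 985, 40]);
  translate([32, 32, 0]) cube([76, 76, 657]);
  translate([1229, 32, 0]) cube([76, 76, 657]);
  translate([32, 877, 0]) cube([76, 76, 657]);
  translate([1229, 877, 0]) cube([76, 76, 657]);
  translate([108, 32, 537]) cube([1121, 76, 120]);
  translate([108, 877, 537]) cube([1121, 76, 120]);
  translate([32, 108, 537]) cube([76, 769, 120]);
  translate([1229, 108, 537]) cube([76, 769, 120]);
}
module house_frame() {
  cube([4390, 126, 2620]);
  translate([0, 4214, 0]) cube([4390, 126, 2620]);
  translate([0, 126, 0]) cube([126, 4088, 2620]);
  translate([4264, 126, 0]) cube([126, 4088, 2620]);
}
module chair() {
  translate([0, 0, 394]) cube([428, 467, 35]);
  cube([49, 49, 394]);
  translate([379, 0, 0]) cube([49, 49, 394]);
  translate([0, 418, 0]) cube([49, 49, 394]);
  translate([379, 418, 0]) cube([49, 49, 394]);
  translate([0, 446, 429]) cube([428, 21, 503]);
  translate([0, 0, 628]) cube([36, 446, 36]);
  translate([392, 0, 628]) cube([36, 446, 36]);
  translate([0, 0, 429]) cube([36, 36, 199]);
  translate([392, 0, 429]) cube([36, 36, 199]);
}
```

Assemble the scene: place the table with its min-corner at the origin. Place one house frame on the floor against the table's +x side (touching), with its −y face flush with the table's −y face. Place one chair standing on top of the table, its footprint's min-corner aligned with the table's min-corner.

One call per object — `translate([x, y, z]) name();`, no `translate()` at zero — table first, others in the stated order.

table();
translate([1337, 0, 0]) house_frame();
translate([0, 0, 697]) chair();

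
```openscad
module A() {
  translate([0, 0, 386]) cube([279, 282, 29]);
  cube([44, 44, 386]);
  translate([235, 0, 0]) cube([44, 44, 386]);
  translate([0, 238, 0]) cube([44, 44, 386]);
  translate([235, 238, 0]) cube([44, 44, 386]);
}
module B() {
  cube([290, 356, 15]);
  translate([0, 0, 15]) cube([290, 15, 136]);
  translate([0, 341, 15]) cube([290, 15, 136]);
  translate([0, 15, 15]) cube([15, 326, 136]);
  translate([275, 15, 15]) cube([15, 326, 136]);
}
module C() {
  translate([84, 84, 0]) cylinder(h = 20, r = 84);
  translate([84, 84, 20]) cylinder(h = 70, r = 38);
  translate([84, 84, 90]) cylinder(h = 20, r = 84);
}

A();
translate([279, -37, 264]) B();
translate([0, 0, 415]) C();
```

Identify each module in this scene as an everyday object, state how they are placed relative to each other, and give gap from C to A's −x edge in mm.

A is a stool. B is an open box. C is a spool. The open box is beside the stool with their tops flush at z = 415. The spool is on top of the stool. The gap from the spool to the stool's −x edge is 0 mm.

The spool's min-x is at 0; the stool's min-x is 0; gap = 0 mm.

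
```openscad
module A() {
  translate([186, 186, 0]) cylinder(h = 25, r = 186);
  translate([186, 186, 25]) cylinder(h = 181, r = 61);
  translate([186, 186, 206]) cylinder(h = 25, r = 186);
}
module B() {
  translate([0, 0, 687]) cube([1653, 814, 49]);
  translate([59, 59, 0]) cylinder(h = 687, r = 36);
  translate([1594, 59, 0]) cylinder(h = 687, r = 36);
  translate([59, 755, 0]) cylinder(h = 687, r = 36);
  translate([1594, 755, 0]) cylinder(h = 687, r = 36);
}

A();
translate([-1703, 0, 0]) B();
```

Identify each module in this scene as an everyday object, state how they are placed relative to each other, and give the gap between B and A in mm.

The table's nearest face is 50 mm from the spool's −x face.

A is a spool. B is a table. The table is on the floor beside the spool on its −x side. The gap between the table and the spool is 50 mm.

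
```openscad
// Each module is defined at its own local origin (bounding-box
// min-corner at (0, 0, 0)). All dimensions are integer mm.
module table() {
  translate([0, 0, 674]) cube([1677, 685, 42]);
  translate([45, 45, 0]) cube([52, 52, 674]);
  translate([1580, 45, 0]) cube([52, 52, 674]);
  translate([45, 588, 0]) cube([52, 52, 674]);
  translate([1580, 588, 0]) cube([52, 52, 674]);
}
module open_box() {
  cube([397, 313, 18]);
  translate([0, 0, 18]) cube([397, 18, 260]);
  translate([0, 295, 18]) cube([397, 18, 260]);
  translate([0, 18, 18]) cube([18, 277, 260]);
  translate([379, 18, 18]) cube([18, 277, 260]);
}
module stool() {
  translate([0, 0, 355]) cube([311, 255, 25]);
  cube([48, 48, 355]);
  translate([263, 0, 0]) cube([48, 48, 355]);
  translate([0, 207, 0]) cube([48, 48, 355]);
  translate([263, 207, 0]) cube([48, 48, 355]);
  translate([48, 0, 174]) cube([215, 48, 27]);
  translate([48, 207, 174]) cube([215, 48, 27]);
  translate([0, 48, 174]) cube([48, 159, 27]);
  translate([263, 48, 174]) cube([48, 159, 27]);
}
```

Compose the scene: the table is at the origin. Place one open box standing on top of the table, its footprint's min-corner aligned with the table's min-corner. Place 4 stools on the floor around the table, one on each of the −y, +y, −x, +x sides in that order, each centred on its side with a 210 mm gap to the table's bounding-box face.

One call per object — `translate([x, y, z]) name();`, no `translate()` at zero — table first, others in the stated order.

table();
translate([0, 0, 716]) open_box();
translate([683, -465, 0]) stool();
translate([683, 895, 0]) stool();
translate([-521, 215, 0]) stool();
translate([1887, 215, 0]) stool();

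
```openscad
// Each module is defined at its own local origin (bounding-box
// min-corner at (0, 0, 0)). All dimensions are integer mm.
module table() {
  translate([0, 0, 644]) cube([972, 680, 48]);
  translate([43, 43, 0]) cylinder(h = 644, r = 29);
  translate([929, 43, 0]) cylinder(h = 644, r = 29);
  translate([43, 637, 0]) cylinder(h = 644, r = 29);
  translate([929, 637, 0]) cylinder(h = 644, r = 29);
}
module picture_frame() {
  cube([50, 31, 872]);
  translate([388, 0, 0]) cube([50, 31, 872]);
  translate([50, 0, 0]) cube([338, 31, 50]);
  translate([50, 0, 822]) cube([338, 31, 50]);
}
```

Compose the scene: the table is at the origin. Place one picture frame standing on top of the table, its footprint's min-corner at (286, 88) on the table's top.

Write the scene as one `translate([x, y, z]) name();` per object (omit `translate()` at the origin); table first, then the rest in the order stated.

table();
translate([286, 88, 692]) picture_frame();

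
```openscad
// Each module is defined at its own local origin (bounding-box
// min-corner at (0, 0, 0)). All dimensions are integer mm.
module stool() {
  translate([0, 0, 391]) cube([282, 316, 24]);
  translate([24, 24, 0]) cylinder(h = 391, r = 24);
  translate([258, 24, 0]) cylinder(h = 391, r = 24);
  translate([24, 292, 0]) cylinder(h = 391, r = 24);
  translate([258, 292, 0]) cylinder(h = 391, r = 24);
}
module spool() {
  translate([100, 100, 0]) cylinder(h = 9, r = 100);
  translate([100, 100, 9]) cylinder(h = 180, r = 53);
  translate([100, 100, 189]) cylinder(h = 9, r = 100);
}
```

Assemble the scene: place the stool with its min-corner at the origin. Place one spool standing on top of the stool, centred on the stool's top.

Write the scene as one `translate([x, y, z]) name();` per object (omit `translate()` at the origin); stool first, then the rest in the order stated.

stool();
translate([41, 58, 415]) spool();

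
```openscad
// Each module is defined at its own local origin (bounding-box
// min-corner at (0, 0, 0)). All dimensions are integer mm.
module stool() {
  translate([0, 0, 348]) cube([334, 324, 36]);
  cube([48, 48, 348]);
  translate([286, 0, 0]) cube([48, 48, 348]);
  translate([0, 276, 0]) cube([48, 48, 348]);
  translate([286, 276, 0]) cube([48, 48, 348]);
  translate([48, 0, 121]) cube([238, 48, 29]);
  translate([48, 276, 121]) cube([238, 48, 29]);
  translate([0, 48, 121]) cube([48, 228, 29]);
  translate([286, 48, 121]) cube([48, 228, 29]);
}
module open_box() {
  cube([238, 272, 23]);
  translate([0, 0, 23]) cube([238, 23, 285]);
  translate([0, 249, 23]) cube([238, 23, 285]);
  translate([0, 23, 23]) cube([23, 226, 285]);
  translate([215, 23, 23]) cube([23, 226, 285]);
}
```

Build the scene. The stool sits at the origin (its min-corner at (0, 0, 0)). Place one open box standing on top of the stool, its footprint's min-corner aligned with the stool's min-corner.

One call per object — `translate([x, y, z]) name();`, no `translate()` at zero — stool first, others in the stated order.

stool();
translate([0, 0, 384]) open_box();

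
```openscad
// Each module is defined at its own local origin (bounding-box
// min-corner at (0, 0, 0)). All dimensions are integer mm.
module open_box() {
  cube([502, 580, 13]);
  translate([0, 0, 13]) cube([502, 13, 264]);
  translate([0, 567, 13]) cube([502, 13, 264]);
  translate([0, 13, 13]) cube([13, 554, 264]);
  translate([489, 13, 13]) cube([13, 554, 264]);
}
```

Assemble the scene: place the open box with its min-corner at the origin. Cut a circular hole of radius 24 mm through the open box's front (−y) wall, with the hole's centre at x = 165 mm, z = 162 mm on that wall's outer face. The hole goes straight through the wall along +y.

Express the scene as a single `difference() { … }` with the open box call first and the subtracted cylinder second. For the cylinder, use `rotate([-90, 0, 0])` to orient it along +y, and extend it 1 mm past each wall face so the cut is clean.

difference() {
  open_box();
  translate([165, -1, 162]) rotate([-90, 0, 0]) cylinder(h = 15, r = 24);
}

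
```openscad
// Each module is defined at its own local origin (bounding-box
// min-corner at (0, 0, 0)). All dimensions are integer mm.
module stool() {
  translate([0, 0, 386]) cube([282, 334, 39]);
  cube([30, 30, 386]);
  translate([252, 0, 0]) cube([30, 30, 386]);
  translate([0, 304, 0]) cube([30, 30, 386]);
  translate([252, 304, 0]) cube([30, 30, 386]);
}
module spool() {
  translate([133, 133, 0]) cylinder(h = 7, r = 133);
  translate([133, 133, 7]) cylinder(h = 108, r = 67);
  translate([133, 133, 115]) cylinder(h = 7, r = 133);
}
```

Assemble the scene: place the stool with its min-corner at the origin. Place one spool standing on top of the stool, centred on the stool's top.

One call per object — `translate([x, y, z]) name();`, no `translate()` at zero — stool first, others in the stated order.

stool();
translate([8, 34, 425]) spool();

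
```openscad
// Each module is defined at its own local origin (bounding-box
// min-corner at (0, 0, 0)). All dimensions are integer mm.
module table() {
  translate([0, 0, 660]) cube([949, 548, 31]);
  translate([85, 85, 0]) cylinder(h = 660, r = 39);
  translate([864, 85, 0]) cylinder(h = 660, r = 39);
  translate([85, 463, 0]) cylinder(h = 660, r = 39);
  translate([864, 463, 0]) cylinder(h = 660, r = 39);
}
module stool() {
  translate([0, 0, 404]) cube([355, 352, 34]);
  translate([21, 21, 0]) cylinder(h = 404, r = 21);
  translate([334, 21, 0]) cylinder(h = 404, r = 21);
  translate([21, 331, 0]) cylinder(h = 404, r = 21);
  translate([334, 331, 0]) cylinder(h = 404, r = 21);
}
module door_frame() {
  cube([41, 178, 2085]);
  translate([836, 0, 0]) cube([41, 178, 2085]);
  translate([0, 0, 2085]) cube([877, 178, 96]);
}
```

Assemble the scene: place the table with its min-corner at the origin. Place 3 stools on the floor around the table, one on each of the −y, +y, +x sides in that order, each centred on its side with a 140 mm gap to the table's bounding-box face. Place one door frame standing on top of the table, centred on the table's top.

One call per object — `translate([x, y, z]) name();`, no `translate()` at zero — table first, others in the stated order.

table();
translate([297, -492, 0]) stool();
translate([297, 688, 0]) stool();
translate([1089, 98, 0]) stool();
translate([36, 185, 691]) door_frame();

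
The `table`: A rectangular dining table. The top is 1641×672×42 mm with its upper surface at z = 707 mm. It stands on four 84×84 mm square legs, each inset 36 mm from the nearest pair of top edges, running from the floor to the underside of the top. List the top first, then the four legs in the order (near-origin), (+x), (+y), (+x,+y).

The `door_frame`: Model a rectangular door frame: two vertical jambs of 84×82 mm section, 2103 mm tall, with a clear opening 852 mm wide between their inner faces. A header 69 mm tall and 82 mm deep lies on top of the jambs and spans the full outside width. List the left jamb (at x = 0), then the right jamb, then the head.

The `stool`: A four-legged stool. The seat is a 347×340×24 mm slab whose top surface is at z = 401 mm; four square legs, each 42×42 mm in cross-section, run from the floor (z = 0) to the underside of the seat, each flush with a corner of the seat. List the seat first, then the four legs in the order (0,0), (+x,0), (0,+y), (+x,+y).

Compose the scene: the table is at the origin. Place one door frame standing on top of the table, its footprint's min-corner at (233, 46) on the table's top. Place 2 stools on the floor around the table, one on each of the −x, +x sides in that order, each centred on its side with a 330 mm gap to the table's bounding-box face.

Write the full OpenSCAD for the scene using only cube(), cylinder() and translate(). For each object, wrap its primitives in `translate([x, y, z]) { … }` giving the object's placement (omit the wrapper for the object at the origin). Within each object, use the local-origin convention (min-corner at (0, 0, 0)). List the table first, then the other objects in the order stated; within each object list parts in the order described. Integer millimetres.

translate([0, 0, 665]) cube([1641, 672, 42]);
translate([36, 36, 0]) cube([84, 84, 665]);
translate([1521, 36, 0]) cube([84, 84, 665]);
translate([36, 552, 0]) cube([84, 84, 665]);
translate([1521, 552, 0]) cube([84, 84, 665]);
translate([233, 46, 707]) {
  cube([84, 82, 2103]);
  translate([936, 0, 0]) cube([84, 82, 2103]);
  translate([0, 0, 2103]) cube([1020, 82, 69]);
}
translate([-677, 166, 0]) {
  translate([0, 0, 377]) cube([347, 340, 24]);
  cube([42, 42, 377]);
  translate([305, 0, 0]) cube([42, 42, 377]);
  translate([0, 298, 0]) cube([42, 42, 377]);
  translate([305, 298, 0]) cube([42, 42, 377]);
}
translate([1971, 166, 0]) {
  translate([0, 0, 377]) cube([347, 340, 24]);
  cube([42, 42, 377]);
  translate([305, 0, 0]) cube([42, 42, 377]);
  translate([0, 298, 0]) cube([42, 42, 377]);
  translate([305, 298, 0]) cube([42, 42, 377]);
}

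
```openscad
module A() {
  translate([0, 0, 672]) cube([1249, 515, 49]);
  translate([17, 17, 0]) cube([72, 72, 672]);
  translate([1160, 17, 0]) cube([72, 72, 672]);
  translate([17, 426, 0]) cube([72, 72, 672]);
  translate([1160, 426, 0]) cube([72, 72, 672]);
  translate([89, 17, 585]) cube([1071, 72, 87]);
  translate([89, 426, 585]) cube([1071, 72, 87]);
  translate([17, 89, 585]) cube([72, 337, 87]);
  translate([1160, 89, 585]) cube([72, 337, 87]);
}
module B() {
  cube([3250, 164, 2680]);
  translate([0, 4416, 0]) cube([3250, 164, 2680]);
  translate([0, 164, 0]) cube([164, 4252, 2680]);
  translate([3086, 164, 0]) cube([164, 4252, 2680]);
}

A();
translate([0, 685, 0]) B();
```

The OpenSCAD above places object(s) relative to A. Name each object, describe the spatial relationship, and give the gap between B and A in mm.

The house frame's nearest face is 170 mm from the table's +y face.

A is a table. B is a house frame. The house frame is on the floor beside the table on its +y side. The gap between the house frame and the table is 170 mm.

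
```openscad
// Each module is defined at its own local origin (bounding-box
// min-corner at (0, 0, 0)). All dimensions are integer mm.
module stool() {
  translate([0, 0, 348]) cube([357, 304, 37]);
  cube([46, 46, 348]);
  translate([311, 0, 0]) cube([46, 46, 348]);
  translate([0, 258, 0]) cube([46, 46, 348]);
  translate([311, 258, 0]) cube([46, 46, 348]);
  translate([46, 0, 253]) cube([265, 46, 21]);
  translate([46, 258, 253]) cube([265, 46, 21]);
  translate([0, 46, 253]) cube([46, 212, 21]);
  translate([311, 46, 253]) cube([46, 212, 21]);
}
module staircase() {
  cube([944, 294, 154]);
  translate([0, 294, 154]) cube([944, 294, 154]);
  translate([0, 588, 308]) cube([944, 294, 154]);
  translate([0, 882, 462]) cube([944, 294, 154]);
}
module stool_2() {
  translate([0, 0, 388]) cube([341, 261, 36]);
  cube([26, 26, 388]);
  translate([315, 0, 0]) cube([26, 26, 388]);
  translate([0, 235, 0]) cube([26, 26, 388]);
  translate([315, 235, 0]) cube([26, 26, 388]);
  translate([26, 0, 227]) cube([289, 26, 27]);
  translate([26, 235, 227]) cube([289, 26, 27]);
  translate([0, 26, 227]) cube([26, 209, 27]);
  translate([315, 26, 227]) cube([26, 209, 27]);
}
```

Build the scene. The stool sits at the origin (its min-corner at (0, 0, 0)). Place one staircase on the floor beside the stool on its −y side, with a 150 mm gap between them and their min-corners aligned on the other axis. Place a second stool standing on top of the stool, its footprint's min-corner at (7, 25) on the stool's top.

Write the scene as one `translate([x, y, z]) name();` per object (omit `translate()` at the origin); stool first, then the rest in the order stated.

stool();
translate([0, -1326, 0]) staircase();
translate([7, 25, 385]) stool_2();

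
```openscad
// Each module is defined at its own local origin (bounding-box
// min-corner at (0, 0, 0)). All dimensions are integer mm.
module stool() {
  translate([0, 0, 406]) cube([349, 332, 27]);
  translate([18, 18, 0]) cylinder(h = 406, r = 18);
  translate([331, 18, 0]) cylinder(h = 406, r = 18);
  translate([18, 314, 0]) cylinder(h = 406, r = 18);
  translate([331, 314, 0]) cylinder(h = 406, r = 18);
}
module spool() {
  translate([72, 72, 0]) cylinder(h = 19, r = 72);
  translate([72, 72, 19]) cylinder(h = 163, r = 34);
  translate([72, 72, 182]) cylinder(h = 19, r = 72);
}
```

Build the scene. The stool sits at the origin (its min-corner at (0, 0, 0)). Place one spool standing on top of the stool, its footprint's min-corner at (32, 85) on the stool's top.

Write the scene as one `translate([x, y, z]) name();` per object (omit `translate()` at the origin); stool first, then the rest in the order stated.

stool();
translate([32, 85, 433]) spool();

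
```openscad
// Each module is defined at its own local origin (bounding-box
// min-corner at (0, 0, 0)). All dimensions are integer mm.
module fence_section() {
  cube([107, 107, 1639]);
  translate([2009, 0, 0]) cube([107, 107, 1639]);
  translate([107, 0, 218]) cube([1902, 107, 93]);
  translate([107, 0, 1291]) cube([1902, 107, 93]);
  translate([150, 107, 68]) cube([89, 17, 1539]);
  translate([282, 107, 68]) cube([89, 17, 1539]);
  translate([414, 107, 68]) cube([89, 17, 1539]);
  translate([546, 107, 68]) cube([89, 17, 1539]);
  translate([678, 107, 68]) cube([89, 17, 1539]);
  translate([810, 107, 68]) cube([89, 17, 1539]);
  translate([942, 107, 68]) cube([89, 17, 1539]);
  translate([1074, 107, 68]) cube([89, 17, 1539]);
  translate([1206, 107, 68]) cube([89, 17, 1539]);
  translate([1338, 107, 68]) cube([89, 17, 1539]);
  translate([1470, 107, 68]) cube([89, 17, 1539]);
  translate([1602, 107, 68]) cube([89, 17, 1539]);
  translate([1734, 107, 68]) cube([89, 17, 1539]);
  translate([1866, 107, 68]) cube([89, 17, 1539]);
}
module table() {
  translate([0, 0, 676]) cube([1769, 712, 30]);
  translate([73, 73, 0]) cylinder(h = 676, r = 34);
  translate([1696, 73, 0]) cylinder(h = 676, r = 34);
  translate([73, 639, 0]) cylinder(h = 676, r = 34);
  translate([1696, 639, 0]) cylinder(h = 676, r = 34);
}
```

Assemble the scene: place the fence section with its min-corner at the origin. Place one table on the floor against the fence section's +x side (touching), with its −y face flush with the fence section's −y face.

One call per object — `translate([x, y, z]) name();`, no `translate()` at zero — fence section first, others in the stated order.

fence_section();
translate([2116, 0, 0]) table();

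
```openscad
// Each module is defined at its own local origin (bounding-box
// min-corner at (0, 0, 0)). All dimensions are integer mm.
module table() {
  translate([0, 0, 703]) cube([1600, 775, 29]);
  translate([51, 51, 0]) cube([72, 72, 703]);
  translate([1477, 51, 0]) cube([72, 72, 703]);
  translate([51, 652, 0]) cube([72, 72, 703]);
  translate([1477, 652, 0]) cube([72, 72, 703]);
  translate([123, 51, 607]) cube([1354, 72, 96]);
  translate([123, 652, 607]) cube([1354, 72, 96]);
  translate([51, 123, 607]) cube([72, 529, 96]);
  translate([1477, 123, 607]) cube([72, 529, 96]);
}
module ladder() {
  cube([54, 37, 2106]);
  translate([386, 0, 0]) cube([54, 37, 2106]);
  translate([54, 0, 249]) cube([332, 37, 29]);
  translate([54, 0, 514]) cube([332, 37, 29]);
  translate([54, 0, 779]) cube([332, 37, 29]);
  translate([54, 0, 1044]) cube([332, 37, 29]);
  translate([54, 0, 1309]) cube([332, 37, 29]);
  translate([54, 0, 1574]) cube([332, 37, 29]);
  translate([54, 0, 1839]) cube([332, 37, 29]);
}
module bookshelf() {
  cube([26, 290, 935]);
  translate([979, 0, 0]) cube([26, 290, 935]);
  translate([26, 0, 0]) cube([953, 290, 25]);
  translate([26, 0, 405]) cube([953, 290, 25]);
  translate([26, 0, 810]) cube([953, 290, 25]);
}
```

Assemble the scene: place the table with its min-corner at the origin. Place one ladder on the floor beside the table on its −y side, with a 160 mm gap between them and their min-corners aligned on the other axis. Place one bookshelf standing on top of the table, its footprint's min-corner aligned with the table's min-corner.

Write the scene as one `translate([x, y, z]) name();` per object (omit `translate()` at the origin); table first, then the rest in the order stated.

table();
translate([0, -197, 0]) ladder();
translate([0, 0, 732]) bookshelf();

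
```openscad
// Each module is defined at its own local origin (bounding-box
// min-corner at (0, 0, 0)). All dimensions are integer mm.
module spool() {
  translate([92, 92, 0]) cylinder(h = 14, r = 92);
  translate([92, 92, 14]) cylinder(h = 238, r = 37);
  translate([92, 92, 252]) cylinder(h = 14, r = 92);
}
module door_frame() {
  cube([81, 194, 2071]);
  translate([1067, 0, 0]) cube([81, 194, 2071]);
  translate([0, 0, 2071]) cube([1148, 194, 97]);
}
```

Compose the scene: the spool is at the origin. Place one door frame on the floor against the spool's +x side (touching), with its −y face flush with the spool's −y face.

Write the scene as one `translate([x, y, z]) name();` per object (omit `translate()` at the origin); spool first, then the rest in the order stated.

spool();
translate([184, 0, 0]) door_frame();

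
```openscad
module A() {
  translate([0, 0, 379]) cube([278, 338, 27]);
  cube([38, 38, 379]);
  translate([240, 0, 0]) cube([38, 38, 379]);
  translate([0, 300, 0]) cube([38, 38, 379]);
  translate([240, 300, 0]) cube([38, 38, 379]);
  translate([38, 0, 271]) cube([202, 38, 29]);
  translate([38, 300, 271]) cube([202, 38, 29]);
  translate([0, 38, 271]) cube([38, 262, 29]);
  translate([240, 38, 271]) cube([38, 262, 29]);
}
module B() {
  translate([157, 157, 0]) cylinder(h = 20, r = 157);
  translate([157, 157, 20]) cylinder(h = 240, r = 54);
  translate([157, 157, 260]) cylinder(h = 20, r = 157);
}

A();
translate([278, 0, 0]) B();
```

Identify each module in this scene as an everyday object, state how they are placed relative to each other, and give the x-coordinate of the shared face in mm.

A is a stool. B is a spool. The spool is against the stool's +x side, with their −y faces flush. The x-coordinate of the shared face is 278 mm.

The stool's +x face and the spool's −x face are both at x = 278 mm.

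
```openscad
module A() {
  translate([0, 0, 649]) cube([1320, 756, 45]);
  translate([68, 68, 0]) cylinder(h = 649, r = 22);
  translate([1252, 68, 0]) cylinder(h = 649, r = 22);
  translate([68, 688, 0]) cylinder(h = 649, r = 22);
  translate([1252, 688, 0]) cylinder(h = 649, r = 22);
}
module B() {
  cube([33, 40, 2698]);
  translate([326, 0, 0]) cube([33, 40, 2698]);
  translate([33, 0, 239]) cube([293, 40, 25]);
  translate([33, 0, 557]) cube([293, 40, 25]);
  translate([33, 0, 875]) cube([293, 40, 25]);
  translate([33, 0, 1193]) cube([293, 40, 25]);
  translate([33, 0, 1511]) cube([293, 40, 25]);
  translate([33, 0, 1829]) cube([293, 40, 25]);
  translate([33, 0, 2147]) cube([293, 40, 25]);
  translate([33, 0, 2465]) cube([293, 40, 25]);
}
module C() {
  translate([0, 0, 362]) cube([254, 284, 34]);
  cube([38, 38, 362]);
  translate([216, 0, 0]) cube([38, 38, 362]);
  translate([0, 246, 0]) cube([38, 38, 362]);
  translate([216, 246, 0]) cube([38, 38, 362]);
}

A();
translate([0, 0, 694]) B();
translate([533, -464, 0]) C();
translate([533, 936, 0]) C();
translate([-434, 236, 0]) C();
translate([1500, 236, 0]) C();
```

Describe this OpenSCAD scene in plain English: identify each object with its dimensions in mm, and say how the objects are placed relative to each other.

A is a table with a 1320×756 mm rectangular top, 45 mm thick, top surface at z = 694 mm, supported by four round legs of 44 mm diameter, each leg's bounding box inset 46 mm from the nearest pair of top edges, running from the floor.

B is a wooden ladder with two side rails of 33×40 mm section and 2698 mm height, set 359 mm apart overall. Between them run 8 rectangular rungs (40 mm deep, 25 mm thick), front faces flush with the rails' −y face. The bottom of the first rung is 239 mm above the floor and each subsequent rung is 318 mm higher than the one below.

C is a simple wooden stool: a rectangular seat 254 mm (x) by 284 mm (y), 34 mm thick, top face at z = 396 mm, on four square legs, each 38×38 mm in cross-section. The legs rest on z = 0, each flush with a corner of the seat.

The ladder is on top of the table. Four stools sit around the table at the −y, +y, −x, +x sides.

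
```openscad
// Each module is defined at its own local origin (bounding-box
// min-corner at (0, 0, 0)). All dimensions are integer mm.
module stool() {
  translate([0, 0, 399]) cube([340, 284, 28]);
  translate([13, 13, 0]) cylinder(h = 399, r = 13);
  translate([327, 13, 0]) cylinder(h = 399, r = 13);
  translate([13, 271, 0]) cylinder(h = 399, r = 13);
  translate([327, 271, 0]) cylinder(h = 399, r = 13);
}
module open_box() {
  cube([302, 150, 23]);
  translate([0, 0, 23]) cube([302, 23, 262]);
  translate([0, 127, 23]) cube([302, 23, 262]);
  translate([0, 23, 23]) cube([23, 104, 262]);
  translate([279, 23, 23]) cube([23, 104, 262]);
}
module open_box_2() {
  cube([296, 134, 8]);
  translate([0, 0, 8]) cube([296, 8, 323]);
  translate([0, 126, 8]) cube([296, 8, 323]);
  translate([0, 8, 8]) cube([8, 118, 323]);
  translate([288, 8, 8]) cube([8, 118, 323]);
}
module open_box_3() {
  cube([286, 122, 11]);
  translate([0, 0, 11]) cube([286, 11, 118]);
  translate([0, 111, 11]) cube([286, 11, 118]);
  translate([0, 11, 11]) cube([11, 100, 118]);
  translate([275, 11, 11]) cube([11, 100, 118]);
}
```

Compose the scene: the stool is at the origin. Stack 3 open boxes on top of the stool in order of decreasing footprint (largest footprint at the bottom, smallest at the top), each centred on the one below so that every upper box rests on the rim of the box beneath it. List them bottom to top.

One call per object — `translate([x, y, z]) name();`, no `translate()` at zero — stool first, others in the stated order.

stool();
translate([19, 67, 427]) open_box();
translate([22, 75, 712]) open_box_2();
translate([27, 81, 1043]) open_box_3();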